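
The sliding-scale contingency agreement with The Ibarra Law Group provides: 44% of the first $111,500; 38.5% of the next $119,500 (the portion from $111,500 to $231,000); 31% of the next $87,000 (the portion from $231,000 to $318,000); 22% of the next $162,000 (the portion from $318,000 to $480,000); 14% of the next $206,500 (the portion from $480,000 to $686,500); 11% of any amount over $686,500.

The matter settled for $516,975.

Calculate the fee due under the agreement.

First $111,500 at 44% = $49,060.00
Next $119,500 at 38.5% = $46,007.50
Next $87,000 at 31% = $26,970.00
Next $162,000 at 22% = $35,640.00
Remaining $36,975 at 14% = $5,176.50
Fee: $49,060.00 + $46,007.50 + $26,970.00 + $35,640.00 + $5,176.50 = $162,854.00

$162,854.00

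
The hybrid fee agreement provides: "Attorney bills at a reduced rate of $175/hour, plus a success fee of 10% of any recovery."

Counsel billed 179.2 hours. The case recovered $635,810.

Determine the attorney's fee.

$94,941.00

Hourly: 179.2 × $175 = $31,360.00
Success fee: 10% of $635,810 = $63,581.00
Total: $31,360.00 + $63,581.00 = $94,941.00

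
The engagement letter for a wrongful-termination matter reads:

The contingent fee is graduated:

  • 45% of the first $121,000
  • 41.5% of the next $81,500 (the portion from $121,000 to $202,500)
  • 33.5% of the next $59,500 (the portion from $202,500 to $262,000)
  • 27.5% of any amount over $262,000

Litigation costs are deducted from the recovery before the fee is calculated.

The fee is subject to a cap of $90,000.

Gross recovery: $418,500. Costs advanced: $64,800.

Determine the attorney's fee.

$90,000.00

Fee base (net of costs): $418,500 − $64,800 = $353,700
First $121,000 at 45% = $54,450.00
Next $81,500 at 41.5% = $33,822.50
Next $59,500 at 33.5% = $19,932.50
Remaining $91,700 at 27.5% = $25,217.50
Fee: $54,450.00 + $33,822.50 + $19,932.50 + $25,217.50 = $133,422.50
$133,422.50 exceeds the $90,000 cap, so the fee is capped at $90,000.00.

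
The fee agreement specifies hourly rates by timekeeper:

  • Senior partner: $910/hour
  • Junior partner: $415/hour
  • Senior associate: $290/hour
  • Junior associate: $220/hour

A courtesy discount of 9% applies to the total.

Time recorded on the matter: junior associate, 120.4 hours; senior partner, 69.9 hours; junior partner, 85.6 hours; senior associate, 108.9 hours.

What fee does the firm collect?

Senior partner: 69.9 × $910 = $63,609.00
Junior partner: 85.6 × $415 = $35,524.00
Senior associate: 108.9 × $290 = $31,581.00
Junior associate: 120.4 × $220 = $26,488.00
Subtotal: $157,202.00
Less 9% discount: −$14,148.18
Total: $157,202.00 − $14,148.18 = $143,053.82

$143,053.82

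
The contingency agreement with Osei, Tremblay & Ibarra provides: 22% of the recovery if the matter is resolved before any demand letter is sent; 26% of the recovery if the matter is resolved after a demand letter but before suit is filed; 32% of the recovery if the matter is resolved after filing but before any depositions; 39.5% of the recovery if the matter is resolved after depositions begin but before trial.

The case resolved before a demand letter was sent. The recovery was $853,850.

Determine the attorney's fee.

$187,847.00

The matter resolved before a demand letter was sent, so the 22% rate applies.
$853,850 × 22% = $187,847.00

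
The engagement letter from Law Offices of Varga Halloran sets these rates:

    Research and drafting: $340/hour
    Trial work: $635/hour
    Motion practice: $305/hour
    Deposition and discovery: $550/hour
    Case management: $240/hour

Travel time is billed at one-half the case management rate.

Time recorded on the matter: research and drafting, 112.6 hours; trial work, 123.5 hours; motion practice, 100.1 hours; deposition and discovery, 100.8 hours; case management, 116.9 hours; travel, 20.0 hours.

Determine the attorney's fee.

Research and drafting: 112.6 × $340 = $38,284.00
Trial work: 123.5 × $635 = $78,422.50
Motion practice: 100.1 × $305 = $30,530.50
Deposition and discovery: 100.8 × $550 = $55,440.00
Case management: 116.9 × $240 = $28,056.00
Subtotal: $38,284.00 + $78,422.50 + $30,530.50 + $55,440.00 + $28,056.00 = $230,733.00
Travel: 20.0 × ($240 ÷ 2) = 20.0 × $120.00 = $2,400.00
Total: $230,733.00 + $2,400.00 = $233,133.00

$233,133.00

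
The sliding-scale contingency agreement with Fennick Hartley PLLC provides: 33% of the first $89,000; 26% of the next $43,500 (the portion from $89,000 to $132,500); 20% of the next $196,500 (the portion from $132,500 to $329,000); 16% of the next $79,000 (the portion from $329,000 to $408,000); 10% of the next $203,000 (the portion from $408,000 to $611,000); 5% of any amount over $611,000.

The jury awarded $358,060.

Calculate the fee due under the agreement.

$84,629.60

First $89,000 at 33% = $29,370.00
Next $43,500 at 26% = $11,310.00
Next $196,500 at 20% = $39,300.00
Remaining $29,060 at 16% = $4,649.60
Fee: $29,370.00 + $11,310.00 + $39,300.00 + $4,649.60 = $84,629.60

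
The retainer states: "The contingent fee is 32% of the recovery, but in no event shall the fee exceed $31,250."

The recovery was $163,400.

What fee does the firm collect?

$31,250.00

32% of $163,400 = $52,288.00
That exceeds the $31,250 cap, so the fee is capped at $31,250.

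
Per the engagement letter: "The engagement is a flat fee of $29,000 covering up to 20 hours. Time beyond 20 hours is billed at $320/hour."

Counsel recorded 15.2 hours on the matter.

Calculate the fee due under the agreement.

15.2 hours is within the 20-hour scope; only the flat fee applies.

$29,000.00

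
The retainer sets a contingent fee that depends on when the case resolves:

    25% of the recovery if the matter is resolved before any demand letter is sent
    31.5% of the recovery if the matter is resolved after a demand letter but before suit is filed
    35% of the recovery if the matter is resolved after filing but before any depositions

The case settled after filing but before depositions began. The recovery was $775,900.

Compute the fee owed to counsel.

$271,565.00

The matter settled after filing but before depositions began, so the 35% rate applies.
$775,900 × 35% = $271,565.00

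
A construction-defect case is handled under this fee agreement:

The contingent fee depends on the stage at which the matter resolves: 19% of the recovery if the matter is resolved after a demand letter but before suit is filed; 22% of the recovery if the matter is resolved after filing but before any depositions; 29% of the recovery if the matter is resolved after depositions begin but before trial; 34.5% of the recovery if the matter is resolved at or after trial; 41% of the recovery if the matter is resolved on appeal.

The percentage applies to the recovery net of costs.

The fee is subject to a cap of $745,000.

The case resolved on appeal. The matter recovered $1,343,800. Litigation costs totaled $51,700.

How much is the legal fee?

$529,761.00

Fee base (net of costs): $1,343,800 − $51,700 = $1,292,100
The matter resolved on appeal, so the 41% rate applies.
$1,292,100 × 41% = $529,761.00
$529,761.00 is under the $745,000 cap.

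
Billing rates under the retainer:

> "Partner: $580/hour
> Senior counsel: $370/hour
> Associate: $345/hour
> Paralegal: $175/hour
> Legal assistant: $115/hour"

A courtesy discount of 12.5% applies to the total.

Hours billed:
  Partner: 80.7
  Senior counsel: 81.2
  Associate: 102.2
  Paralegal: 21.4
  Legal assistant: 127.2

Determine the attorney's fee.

Partner: 80.7 × $580 = $46,806.00
Senior counsel: 81.2 × $370 = $30,044.00
Associate: 102.2 × $345 = $35,259.00
Paralegal: 21.4 × $175 = $3,745.00
Legal assistant: 127.2 × $115 = $14,628.00
Subtotal: $130,482.00
Less 12.5% discount: −$16,310.25
Total: $130,482.00 − $16,310.25 = $114,171.75

$114,171.75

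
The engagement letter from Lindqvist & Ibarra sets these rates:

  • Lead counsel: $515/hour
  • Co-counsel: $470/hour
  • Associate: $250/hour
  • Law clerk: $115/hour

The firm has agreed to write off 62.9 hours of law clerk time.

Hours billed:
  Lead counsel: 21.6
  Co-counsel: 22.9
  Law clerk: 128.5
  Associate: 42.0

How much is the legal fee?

Lead counsel: 21.6 × $515 = $11,124.00
Co-counsel: 22.9 × $470 = $10,763.00
Associate: 42.0 × $250 = $10,500.00
Law clerk: 128.5 × $115 = $14,777.50
Subtotal: $47,164.50
Write-off: 62.9 × $115 = $7,233.50
Total: $47,164.50 − $7,233.50 = $39,931.00

$39,931.00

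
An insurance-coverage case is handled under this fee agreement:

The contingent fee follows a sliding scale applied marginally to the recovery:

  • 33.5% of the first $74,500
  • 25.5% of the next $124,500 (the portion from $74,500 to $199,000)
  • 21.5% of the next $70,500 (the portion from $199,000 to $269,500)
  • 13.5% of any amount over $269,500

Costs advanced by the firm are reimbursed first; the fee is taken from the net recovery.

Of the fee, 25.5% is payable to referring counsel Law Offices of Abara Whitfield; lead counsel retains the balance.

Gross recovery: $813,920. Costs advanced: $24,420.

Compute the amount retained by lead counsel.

Fee base (net of costs): $813,920 − $24,420 = $789,500
First $74,500 at 33.5% = $24,957.50
Next $124,500 at 25.5% = $31,747.50
Next $70,500 at 21.5% = $15,157.50
Remaining $520,000 at 13.5% = $70,200.00
Fee: $24,957.50 + $31,747.50 + $15,157.50 + $70,200.00 = $142,062.50
Referral share: 25.5% of $142,062.50 = $36,225.94; lead counsel retains $142,062.50 − $36,225.94 = $105,836.56.

$105,836.56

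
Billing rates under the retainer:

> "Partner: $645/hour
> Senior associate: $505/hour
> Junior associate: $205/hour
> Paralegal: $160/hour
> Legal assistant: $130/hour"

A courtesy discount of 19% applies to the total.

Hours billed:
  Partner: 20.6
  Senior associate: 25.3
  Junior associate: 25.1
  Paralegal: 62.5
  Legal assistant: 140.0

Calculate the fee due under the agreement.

$48,121.29

Partner: 20.6 × $645 = $13,287.00
Senior associate: 25.3 × $505 = $12,776.50
Junior associate: 25.1 × $205 = $5,145.50
Paralegal: 62.5 × $160 = $10,000.00
Legal assistant: 140.0 × $130 = $18,200.00
Subtotal: $59,409.00
Less 19% discount: −$11,287.71
Total: $59,409.00 − $11,287.71 = $48,121.29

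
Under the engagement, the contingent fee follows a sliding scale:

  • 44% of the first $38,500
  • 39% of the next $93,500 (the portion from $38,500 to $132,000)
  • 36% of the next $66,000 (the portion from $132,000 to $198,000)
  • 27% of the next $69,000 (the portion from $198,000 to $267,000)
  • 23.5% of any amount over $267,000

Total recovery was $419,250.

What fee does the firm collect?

First $38,500 at 44% = $16,940.00
Next $93,500 at 39% = $36,465.00
Next $66,000 at 36% = $23,760.00
Next $69,000 at 27% = $18,630.00
Remaining $152,250 at 23.5% = $35,778.75
Fee: $16,940.00 + $36,465.00 + $23,760.00 + $18,630.00 + $35,778.75 = $131,573.75

$131,573.75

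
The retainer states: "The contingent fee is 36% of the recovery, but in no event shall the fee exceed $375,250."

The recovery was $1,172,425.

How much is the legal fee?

36% of $1,172,425 = $422,073.00
That exceeds the $375,250 cap, so the fee is capped at $375,250.

$375,250.00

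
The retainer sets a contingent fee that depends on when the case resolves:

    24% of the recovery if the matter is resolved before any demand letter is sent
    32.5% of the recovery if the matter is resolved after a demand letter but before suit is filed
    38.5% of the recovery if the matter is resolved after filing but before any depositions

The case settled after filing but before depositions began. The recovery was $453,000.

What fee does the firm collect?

The matter settled after filing but before depositions began, so the 38.5% rate applies.
$453,000 × 38.5% = $174,405.00

$174,405.00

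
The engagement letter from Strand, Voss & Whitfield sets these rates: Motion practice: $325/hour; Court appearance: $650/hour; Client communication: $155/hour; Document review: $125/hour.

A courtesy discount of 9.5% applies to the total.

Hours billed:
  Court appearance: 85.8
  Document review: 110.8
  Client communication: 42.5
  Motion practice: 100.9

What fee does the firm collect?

Motion practice: 100.9 × $325 = $32,792.50
Court appearance: 85.8 × $650 = $55,770.00
Client communication: 42.5 × $155 = $6,587.50
Document review: 110.8 × $125 = $13,850.00
Subtotal: $109,000.00
Less 9.5% discount: −$10,355.00
Total: $109,000.00 − $10,355.00 = $98,645.00

$98,645.00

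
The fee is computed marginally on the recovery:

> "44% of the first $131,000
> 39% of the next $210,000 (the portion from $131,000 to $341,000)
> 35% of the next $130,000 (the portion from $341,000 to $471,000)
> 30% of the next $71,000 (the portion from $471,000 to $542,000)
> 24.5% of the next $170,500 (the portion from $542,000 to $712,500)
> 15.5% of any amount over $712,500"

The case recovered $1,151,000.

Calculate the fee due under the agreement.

$316,080.00

First $131,000 at 44% = $57,640.00
Next $210,000 at 39% = $81,900.00
Next $130,000 at 35% = $45,500.00
Next $71,000 at 30% = $21,300.00
Next $170,500 at 24.5% = $41,772.50
Remaining $438,500 at 15.5% = $67,967.50
Fee: $57,640.00 + $81,900.00 + $45,500.00 + $21,300.00 + $41,772.50 + $67,967.50 = $316,080.00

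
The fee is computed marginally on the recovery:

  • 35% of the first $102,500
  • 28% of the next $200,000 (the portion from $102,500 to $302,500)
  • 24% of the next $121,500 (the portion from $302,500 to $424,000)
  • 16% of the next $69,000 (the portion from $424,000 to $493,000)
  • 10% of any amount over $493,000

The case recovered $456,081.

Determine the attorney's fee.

First $102,500 at 35% = $35,875.00
Next $200,000 at 28% = $56,000.00
Next $121,500 at 24% = $29,160.00
Remaining $32,081 at 16% = $5,132.96
Fee: $35,875.00 + $56,000.00 + $29,160.00 + $5,132.96 = $126,167.96

$126,167.96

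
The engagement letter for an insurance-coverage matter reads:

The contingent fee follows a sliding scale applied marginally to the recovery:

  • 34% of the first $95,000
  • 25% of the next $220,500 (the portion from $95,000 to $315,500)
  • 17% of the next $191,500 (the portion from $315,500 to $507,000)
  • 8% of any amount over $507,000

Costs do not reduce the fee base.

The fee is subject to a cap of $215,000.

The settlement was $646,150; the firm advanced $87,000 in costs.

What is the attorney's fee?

$131,112.00

Fee base is the gross recovery, $646,150; costs are reimbursed separately.
First $95,000 at 34% = $32,300.00
Next $220,500 at 25% = $55,125.00
Next $191,500 at 17% = $32,555.00
Remaining $139,150 at 8% = $11,132.00
Fee: $32,300.00 + $55,125.00 + $32,555.00 + $11,132.00 = $131,112.00
$131,112.00 is under the $215,000 cap.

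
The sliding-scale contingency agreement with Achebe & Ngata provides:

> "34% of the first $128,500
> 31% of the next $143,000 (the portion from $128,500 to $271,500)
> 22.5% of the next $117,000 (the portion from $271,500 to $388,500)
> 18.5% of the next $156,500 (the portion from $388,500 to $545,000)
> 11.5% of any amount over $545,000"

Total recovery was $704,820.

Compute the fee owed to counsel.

First $128,500 at 34% = $43,690.00
Next $143,000 at 31% = $44,330.00
Next $117,000 at 22.5% = $26,325.00
Next $156,500 at 18.5% = $28,952.50
Remaining $159,820 at 11.5% = $18,379.30
Fee: $43,690.00 + $44,330.00 + $26,325.00 + $28,952.50 + $18,379.30 = $161,676.80

$161,676.80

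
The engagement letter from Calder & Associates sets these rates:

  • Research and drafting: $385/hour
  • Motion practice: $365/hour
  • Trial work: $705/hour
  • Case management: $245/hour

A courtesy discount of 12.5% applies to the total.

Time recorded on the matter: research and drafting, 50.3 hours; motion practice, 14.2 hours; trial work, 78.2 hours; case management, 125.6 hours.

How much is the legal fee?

Research and drafting: 50.3 × $385 = $19,365.50
Motion practice: 14.2 × $365 = $5,183.00
Trial work: 78.2 × $705 = $55,131.00
Case management: 125.6 × $245 = $30,772.00
Subtotal: $110,451.50
Less 12.5% discount: −$13,806.44
Total: $110,451.50 − $13,806.44 = $96,645.06

$96,645.06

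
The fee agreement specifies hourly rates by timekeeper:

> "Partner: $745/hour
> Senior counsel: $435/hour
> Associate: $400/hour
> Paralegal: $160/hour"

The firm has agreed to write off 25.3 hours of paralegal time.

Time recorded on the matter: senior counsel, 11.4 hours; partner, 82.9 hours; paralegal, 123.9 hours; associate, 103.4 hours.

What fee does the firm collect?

Partner: 82.9 × $745 = $61,760.50
Senior counsel: 11.4 × $435 = $4,959.00
Associate: 103.4 × $400 = $41,360.00
Paralegal: 123.9 × $160 = $19,824.00
Subtotal: $127,903.50
Write-off: 25.3 × $160 = $4,048.00
Total: $127,903.50 − $4,048.00 = $123,855.50

$123,855.50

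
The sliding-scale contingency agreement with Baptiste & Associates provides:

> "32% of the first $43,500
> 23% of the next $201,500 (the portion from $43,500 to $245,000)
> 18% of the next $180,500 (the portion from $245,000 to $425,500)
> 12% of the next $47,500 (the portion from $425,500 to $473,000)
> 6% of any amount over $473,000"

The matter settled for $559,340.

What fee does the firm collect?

$103,635.40

First $43,500 at 32% = $13,920.00
Next $201,500 at 23% = $46,345.00
Next $180,500 at 18% = $32,490.00
Next $47,500 at 12% = $5,700.00
Remaining $86,340 at 6% = $5,180.40
Fee: $13,920.00 + $46,345.00 + $32,490.00 + $5,700.00 + $5,180.40 = $103,635.40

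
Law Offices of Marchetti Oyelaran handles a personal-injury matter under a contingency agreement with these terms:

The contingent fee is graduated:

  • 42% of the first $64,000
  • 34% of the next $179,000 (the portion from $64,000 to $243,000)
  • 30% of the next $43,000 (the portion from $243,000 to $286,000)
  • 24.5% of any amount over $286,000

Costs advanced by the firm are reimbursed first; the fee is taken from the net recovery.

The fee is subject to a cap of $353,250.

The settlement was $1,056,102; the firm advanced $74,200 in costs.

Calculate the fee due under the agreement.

Fee base (net of costs): $1,056,102 − $74,200 = $981,902
First $64,000 at 42% = $26,880.00
Next $179,000 at 34% = $60,860.00
Next $43,000 at 30% = $12,900.00
Remaining $695,902 at 24.5% = $170,495.99
Fee: $26,880.00 + $60,860.00 + $12,900.00 + $170,495.99 = $271,135.99
$271,135.99 is under the $353,250 cap.

$271,135.99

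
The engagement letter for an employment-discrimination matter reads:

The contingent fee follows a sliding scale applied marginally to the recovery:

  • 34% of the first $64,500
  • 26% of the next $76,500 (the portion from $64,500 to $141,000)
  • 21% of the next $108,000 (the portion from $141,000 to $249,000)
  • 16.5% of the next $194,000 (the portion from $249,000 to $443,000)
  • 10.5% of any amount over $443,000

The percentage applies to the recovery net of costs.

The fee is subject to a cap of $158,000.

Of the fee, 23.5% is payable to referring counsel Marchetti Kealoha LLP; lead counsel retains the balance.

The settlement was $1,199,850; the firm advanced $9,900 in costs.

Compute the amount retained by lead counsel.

Fee base (net of costs): $1,199,850 − $9,900 = $1,189,950
First $64,500 at 34% = $21,930.00
Next $76,500 at 26% = $19,890.00
Next $108,000 at 21% = $22,680.00
Next $194,000 at 16.5% = $32,010.00
Remaining $746,950 at 10.5% = $78,429.75
Fee: $21,930.00 + $19,890.00 + $22,680.00 + $32,010.00 + $78,429.75 = $174,939.75
$174,939.75 exceeds the $158,000 cap, so the fee is capped at $158,000.00.
Referral share: 23.5% of $158,000.00 = $37,130.00; lead counsel retains $158,000.00 − $37,130.00 = $120,870.00.

$120,870.00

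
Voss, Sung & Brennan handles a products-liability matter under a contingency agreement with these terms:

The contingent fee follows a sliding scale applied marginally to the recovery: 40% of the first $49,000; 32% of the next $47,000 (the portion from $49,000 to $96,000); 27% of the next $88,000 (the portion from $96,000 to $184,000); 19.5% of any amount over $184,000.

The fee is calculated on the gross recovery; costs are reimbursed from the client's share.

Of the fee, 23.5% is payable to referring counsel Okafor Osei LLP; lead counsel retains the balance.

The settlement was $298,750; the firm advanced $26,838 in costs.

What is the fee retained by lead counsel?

$61,793.83

Fee base is the gross recovery, $298,750; costs are reimbursed separately.
First $49,000 at 40% = $19,600.00
Next $47,000 at 32% = $15,040.00
Next $88,000 at 27% = $23,760.00
Remaining $114,750 at 19.5% = $22,376.25
Fee: $19,600.00 + $15,040.00 + $23,760.00 + $22,376.25 = $80,776.25
Referral share: 23.5% of $80,776.25 = $18,982.42; lead counsel retains $80,776.25 − $18,982.42 = $61,793.83.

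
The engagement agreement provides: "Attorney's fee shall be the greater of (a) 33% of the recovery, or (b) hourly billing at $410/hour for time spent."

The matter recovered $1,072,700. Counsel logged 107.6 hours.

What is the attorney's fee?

(a) 33% of $1,072,700 = $353,991.00
(b) 107.6 × $410 = $44,116.00
The greater is (a): $353,991.00.

$353,991.00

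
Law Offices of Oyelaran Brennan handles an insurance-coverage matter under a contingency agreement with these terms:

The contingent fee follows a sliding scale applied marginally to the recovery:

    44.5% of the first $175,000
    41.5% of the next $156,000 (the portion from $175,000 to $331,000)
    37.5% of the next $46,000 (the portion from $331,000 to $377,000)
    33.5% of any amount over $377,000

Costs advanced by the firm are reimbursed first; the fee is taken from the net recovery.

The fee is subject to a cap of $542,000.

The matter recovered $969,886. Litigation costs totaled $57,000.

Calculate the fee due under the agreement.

Fee base (net of costs): $969,886 − $57,000 = $912,886
First $175,000 at 44.5% = $77,875.00
Next $156,000 at 41.5% = $64,740.00
Next $46,000 at 37.5% = $17,250.00
Remaining $535,886 at 33.5% = $179,521.81
Fee: $77,875.00 + $64,740.00 + $17,250.00 + $179,521.81 = $339,386.81
$339,386.81 is under the $542,000 cap.

$339,386.81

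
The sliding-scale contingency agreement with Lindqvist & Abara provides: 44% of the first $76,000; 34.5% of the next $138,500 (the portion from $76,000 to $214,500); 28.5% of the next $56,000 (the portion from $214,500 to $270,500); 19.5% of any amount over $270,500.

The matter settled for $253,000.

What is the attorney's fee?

First $76,000 at 44% = $33,440.00
Next $138,500 at 34.5% = $47,782.50
Remaining $38,500 at 28.5% = $10,972.50
Fee: $33,440.00 + $47,782.50 + $10,972.50 = $92,195.00

$92,195.00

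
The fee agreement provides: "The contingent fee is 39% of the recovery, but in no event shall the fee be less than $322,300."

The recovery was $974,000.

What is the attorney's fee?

39% of $974,000 = $379,860.00
That exceeds the $322,300 minimum.

$379,860.00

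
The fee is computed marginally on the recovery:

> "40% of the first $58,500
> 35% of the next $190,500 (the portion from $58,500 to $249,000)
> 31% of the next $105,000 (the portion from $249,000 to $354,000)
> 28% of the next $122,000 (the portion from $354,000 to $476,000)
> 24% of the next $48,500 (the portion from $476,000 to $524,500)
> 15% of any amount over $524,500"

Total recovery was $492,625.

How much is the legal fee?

$160,775.00

First $58,500 at 40% = $23,400.00
Next $190,500 at 35% = $66,675.00
Next $105,000 at 31% = $32,550.00
Next $122,000 at 28% = $34,160.00
Remaining $16,625 at 24% = $3,990.00
Fee: $23,400.00 + $66,675.00 + $32,550.00 + $34,160.00 + $3,990.00 = $160,775.00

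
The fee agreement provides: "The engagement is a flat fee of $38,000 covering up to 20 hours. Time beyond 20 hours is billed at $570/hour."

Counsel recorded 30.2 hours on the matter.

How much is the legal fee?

Flat fee: $38,000.00
Excess hours: 30.2 − 20 = 10.2
Overrun: 10.2 × $570 = $5,814.00
Total: $38,000.00 + $5,814.00 = $43,814.00

$43,814.00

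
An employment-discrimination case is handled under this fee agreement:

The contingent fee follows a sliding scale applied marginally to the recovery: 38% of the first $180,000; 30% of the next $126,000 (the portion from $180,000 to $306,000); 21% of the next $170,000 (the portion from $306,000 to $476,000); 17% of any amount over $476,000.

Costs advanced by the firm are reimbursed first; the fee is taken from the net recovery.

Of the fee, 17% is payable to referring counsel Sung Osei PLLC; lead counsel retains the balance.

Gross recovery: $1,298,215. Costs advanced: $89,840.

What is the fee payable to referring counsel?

Fee base (net of costs): $1,298,215 − $89,840 = $1,208,375
First $180,000 at 38% = $68,400.00
Next $126,000 at 30% = $37,800.00
Next $170,000 at 21% = $35,700.00
Remaining $732,375 at 17% = $124,503.75
Fee: $68,400.00 + $37,800.00 + $35,700.00 + $124,503.75 = $266,403.75
Referral share: 17% of $266,403.75 = $45,288.64; lead counsel retains $266,403.75 − $45,288.64 = $221,115.11.

$45,288.64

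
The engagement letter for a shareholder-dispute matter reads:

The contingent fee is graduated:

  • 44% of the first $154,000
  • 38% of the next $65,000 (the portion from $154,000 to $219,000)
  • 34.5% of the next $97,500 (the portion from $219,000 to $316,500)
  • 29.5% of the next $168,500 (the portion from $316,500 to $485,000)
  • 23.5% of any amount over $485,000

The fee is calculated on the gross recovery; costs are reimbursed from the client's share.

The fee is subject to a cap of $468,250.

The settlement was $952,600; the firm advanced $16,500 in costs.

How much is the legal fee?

$285,691.00

Fee base is the gross recovery, $952,600; costs are reimbursed separately.
First $154,000 at 44% = $67,760.00
Next $65,000 at 38% = $24,700.00
Next $97,500 at 34.5% = $33,637.50
Next $168,500 at 29.5% = $49,707.50
Remaining $467,600 at 23.5% = $109,886.00
Fee: $67,760.00 + $24,700.00 + $33,637.50 + $49,707.50 + $109,886.00 = $285,691.00
$285,691.00 is under the $468,250 cap.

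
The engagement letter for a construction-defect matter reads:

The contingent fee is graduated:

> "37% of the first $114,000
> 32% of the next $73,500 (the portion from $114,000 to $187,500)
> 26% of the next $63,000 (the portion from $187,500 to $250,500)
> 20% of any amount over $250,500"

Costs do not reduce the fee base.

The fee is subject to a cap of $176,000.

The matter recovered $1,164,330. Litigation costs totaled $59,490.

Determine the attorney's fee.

$176,000.00

Fee base is the gross recovery, $1,164,330; costs are reimbursed separately.
First $114,000 at 37% = $42,180.00
Next $73,500 at 32% = $23,520.00
Next $63,000 at 26% = $16,380.00
Remaining $913,830 at 20% = $182,766.00
Fee: $42,180.00 + $23,520.00 + $16,380.00 + $182,766.00 = $264,846.00
$264,846.00 exceeds the $176,000 cap, so the fee is capped at $176,000.00.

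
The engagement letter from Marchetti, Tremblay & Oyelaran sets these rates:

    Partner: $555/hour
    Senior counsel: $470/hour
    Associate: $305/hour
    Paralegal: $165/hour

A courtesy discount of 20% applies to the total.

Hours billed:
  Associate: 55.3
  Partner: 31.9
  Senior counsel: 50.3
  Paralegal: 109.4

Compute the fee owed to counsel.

$61,010.40

Partner: 31.9 × $555 = $17,704.50
Senior counsel: 50.3 × $470 = $23,641.00
Associate: 55.3 × $305 = $16,866.50
Paralegal: 109.4 × $165 = $18,051.00
Subtotal: $76,263.00
Less 20% discount: −$15,252.60
Total: $76,263.00 − $15,252.60 = $61,010.40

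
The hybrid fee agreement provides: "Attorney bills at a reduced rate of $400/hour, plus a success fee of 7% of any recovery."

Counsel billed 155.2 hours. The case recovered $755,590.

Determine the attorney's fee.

Hourly: 155.2 × $400 = $62,080.00
Success fee: 7% of $755,590 = $52,891.30
Total: $62,080.00 + $52,891.30 = $114,971.30

$114,971.30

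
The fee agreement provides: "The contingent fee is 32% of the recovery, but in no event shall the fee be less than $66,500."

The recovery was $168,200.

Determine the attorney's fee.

32% of $168,200 = $53,824.00
That is below the $66,500 minimum, so the minimum applies.

$66,500.00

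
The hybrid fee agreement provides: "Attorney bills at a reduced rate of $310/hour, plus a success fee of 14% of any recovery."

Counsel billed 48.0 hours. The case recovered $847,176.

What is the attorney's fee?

Hourly: 48.0 × $310 = $14,880.00
Success fee: 14% of $847,176 = $118,604.64
Total: $14,880.00 + $118,604.64 = $133,484.64

$133,484.64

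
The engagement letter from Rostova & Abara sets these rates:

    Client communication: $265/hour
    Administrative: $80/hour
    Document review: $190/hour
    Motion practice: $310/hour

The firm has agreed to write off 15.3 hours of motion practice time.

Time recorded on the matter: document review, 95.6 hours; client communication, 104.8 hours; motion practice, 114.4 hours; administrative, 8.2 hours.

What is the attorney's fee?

Client communication: 104.8 × $265 = $27,772.00
Administrative: 8.2 × $80 = $656.00
Document review: 95.6 × $190 = $18,164.00
Motion practice: 114.4 × $310 = $35,464.00
Subtotal: $82,056.00
Write-off: 15.3 × $310 = $4,743.00
Total: $82,056.00 − $4,743.00 = $77,313.00

$77,313.00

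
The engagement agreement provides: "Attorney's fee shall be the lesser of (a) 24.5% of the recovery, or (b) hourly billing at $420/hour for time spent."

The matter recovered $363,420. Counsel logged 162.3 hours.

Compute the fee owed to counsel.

(a) 24.5% of $363,420 = $89,037.90
(b) 162.3 × $420 = $68,166.00
The lesser is (b): $68,166.00.

$68,166.00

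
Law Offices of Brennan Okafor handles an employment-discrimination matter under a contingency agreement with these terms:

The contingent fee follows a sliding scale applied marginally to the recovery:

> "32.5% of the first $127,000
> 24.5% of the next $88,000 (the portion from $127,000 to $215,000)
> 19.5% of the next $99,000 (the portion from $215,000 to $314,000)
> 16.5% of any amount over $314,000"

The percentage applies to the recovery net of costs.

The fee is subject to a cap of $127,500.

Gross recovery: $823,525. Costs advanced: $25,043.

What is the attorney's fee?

Fee base (net of costs): $823,525 − $25,043 = $798,482
First $127,000 at 32.5% = $41,275.00
Next $88,000 at 24.5% = $21,560.00
Next $99,000 at 19.5% = $19,305.00
Remaining $484,482 at 16.5% = $79,939.53
Fee: $41,275.00 + $21,560.00 + $19,305.00 + $79,939.53 = $162,079.53
$162,079.53 exceeds the $127,500 cap, so the fee is capped at $127,500.00.

$127,500.00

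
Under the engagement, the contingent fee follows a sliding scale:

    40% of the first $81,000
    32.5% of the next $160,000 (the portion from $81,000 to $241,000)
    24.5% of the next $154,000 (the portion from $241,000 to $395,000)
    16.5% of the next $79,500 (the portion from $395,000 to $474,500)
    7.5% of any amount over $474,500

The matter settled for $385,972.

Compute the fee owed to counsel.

$119,918.14

First $81,000 at 40% = $32,400.00
Next $160,000 at 32.5% = $52,000.00
Remaining $144,972 at 24.5% = $35,518.14
Fee: $32,400.00 + $52,000.00 + $35,518.14 = $119,918.14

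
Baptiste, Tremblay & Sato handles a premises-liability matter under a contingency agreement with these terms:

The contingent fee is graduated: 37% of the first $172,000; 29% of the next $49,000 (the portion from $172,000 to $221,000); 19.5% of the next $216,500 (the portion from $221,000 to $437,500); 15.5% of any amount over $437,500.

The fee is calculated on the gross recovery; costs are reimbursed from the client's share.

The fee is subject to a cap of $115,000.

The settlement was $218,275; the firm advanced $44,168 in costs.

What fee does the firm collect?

$77,059.75

Fee base is the gross recovery, $218,275; costs are reimbursed separately.
First $172,000 at 37% = $63,640.00
Remaining $46,275 at 29% = $13,419.75
Fee: $63,640.00 + $13,419.75 = $77,059.75
$77,059.75 is under the $115,000 cap.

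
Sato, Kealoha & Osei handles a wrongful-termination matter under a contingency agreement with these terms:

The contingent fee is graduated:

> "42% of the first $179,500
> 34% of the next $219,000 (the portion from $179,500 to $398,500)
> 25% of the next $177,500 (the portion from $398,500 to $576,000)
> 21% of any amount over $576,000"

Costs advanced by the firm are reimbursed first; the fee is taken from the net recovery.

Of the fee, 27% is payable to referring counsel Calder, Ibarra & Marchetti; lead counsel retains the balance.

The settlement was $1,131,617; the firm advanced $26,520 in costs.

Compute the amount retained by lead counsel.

$222,894.82

Fee base (net of costs): $1,131,617 − $26,520 = $1,105,097
First $179,500 at 42% = $75,390.00
Next $219,000 at 34% = $74,460.00
Next $177,500 at 25% = $44,375.00
Remaining $529,097 at 21% = $111,110.37
Fee: $75,390.00 + $74,460.00 + $44,375.00 + $111,110.37 = $305,335.37
Referral share: 27% of $305,335.37 = $82,440.55; lead counsel retains $305,335.37 − $82,440.55 = $222,894.82.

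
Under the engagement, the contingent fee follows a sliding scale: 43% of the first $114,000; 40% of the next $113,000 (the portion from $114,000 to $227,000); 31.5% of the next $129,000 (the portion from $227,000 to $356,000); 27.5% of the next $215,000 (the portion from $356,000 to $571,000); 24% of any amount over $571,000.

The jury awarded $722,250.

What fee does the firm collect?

$230,280.00

First $114,000 at 43% = $49,020.00
Next $113,000 at 40% = $45,200.00
Next $129,000 at 31.5% = $40,635.00
Next $215,000 at 27.5% = $59,125.00
Remaining $151,250 at 24% = $36,300.00
Fee: $49,020.00 + $45,200.00 + $40,635.00 + $59,125.00 + $36,300.00 = $230,280.00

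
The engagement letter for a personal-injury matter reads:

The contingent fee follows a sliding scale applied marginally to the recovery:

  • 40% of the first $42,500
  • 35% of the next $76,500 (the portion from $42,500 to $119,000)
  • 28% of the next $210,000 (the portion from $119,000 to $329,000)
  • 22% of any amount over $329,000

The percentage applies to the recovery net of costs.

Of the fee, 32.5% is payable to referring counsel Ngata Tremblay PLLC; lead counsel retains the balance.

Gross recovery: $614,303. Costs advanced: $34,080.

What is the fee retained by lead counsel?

$106,544.74

Fee base (net of costs): $614,303 − $34,080 = $580,223
First $42,500 at 40% = $17,000.00
Next $76,500 at 35% = $26,775.00
Next $210,000 at 28% = $58,800.00
Remaining $251,223 at 22% = $55,269.06
Fee: $17,000.00 + $26,775.00 + $58,800.00 + $55,269.06 = $157,844.06
Referral share: 32.5% of $157,844.06 = $51,299.32; lead counsel retains $157,844.06 − $51,299.32 = $106,544.74.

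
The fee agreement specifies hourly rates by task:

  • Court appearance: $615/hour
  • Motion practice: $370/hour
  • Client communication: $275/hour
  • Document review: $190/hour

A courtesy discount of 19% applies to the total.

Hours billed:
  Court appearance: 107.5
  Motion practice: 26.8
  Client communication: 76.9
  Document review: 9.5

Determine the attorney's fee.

Court appearance: 107.5 × $615 = $66,112.50
Motion practice: 26.8 × $370 = $9,916.00
Client communication: 76.9 × $275 = $21,147.50
Document review: 9.5 × $190 = $1,805.00
Subtotal: $98,981.00
Less 19% discount: −$18,806.39
Total: $98,981.00 − $18,806.39 = $80,174.61

$80,174.61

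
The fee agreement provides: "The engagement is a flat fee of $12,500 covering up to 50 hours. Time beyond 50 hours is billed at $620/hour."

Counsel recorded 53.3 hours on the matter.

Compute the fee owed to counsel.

Flat fee: $12,500.00
Excess hours: 53.3 − 50 = 3.3
Overrun: 3.3 × $620 = $2,046.00
Total: $12,500.00 + $2,046.00 = $14,546.00

$14,546.00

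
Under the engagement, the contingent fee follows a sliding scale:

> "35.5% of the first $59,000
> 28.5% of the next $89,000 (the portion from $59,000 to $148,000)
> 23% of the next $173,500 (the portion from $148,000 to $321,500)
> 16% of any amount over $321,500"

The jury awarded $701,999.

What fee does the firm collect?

First $59,000 at 35.5% = $20,945.00
Next $89,000 at 28.5% = $25,365.00
Next $173,500 at 23% = $39,905.00
Remaining $380,499 at 16% = $60,879.84
Fee: $20,945.00 + $25,365.00 + $39,905.00 + $60,879.84 = $147,094.84

$147,094.84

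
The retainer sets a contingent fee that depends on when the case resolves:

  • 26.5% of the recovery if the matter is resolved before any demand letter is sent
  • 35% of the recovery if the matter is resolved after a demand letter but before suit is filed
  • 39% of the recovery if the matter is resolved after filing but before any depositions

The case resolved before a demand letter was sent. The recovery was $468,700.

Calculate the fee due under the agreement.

$124,205.50

The matter resolved before a demand letter was sent, so the 26.5% rate applies.
$468,700 × 26.5% = $124,205.50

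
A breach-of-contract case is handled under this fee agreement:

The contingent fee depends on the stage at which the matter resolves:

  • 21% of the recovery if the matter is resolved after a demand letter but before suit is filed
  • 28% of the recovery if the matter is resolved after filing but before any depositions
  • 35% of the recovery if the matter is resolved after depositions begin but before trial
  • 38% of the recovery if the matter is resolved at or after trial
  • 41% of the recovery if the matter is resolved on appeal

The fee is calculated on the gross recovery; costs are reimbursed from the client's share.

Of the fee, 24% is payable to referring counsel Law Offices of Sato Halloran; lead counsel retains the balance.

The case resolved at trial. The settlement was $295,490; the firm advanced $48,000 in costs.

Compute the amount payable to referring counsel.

Fee base is the gross recovery, $295,490; costs are reimbursed separately.
The matter resolved at trial, so the 38% rate applies.
$295,490 × 38% = $112,286.20
Referral share: 24% of $112,286.20 = $26,948.69; lead counsel retains $112,286.20 − $26,948.69 = $85,337.51.

$26,948.69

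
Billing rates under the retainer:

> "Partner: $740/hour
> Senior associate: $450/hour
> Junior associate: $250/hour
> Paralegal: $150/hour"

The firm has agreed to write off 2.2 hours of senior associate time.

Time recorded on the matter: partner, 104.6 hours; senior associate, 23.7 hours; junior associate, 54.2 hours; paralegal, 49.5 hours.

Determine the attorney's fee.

Partner: 104.6 × $740 = $77,404.00
Senior associate: 23.7 × $450 = $10,665.00
Junior associate: 54.2 × $250 = $13,550.00
Paralegal: 49.5 × $150 = $7,425.00
Subtotal: $109,044.00
Write-off: 2.2 × $450 = $990.00
Total: $109,044.00 − $990.00 = $108,054.00

$108,054.00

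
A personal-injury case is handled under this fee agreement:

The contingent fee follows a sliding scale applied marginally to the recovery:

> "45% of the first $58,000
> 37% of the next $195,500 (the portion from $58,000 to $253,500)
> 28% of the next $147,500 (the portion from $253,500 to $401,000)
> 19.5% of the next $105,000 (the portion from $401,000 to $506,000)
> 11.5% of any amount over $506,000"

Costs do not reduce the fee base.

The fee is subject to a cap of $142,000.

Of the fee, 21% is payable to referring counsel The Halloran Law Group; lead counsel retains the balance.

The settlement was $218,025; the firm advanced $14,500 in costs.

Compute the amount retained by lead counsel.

Fee base is the gross recovery, $218,025; costs are reimbursed separately.
First $58,000 at 45% = $26,100.00
Remaining $160,025 at 37% = $59,209.25
Fee: $26,100.00 + $59,209.25 = $85,309.25
$85,309.25 is under the $142,000 cap.
Referral share: 21% of $85,309.25 = $17,914.94; lead counsel retains $85,309.25 − $17,914.94 = $67,394.31.

$67,394.31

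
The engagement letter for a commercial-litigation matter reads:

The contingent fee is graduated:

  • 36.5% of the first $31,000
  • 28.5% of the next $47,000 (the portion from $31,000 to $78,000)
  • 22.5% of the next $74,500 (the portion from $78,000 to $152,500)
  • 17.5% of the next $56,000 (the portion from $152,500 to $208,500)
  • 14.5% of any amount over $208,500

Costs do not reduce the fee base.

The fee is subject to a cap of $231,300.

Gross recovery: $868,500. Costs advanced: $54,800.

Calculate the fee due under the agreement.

$146,972.50

Fee base is the gross recovery, $868,500; costs are reimbursed separately.
First $31,000 at 36.5% = $11,315.00
Next $47,000 at 28.5% = $13,395.00
Next $74,500 at 22.5% = $16,762.50
Next $56,000 at 17.5% = $9,800.00
Remaining $660,000 at 14.5% = $95,700.00
Fee: $11,315.00 + $13,395.00 + $16,762.50 + $9,800.00 + $95,700.00 = $146,972.50
$146,972.50 is under the $231,300 cap.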